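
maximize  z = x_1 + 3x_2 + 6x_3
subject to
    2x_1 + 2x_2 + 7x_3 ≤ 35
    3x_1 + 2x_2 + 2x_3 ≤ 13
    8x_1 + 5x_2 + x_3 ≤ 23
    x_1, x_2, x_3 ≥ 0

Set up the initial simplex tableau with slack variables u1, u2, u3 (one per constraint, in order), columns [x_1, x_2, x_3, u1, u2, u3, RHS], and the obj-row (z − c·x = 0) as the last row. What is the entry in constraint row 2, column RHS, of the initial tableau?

13

The RHS of constraint 2 is b_2 = 13.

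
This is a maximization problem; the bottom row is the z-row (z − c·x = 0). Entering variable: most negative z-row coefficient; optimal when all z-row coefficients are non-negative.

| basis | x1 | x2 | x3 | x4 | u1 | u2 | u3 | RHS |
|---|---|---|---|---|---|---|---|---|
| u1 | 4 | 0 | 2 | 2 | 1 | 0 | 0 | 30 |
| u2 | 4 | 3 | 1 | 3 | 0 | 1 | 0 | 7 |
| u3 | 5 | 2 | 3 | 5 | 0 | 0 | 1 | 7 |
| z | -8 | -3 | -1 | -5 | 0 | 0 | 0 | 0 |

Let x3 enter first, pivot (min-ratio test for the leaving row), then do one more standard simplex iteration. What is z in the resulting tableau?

Ratio test on column x3 — row 1: 30/2 = 15; row 2: 7/1 = 7; row 3: 7/3 = 7/3. Minimum is 7/3 at row 3 (u3 leaves); pivot element 3.
Pivot on row 3; the z-row RHS becomes 0 − (-1)·(7/3) = 7/3.
Next entering variable (most negative z-row entry -19/3): x1.
Ratio test on column x1 — row 1: (76/3)/(2/3) = 38; row 2: (14/3)/(7/3) = 2; row 3: (7/3)/(5/3) = 7/5. Minimum is 7/5 at row 3 (x3 leaves); pivot element 5/3.
After the second pivot the z-row RHS is 7/3 − (-19/3)·(7/5) = 56/5.

56/5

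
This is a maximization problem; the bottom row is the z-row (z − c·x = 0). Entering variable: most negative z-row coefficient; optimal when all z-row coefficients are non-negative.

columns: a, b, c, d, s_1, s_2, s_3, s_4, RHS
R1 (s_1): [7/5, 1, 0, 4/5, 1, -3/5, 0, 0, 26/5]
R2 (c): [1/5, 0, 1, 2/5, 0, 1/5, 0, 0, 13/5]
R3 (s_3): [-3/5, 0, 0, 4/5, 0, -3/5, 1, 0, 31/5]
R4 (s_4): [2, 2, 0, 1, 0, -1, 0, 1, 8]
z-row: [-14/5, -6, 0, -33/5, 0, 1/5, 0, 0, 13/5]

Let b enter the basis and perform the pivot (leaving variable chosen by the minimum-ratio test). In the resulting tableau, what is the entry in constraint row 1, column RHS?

Ratio test on column b — row 1: (26/5)/1 = 26/5; row 2: entry 0 ≤ 0; row 3: entry 0 ≤ 0; row 4: 8/2 = 4. Minimum is 4 at row 4 (s_4 leaves); pivot element 2.
Divide row 4 by 2; eliminate column b from the other rows.
Row 1 update in column RHS: 26/5 − 1·4 = 6/5.

6/5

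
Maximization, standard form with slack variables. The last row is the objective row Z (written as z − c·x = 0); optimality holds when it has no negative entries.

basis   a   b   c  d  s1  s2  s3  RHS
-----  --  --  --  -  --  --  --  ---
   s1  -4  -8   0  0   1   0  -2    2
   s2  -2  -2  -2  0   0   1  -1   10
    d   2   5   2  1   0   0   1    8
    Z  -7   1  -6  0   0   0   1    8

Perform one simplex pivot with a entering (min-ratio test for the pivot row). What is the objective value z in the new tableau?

Ratio test on column a — row 1: entry -4 ≤ 0; row 2: entry -2 ≤ 0; row 3: 8/2 = 4. Minimum is 4 at row 3 (d leaves); pivot element 2.
Pivot on row 3; the Z-row RHS becomes 8 − (-7)·4 = 36.

36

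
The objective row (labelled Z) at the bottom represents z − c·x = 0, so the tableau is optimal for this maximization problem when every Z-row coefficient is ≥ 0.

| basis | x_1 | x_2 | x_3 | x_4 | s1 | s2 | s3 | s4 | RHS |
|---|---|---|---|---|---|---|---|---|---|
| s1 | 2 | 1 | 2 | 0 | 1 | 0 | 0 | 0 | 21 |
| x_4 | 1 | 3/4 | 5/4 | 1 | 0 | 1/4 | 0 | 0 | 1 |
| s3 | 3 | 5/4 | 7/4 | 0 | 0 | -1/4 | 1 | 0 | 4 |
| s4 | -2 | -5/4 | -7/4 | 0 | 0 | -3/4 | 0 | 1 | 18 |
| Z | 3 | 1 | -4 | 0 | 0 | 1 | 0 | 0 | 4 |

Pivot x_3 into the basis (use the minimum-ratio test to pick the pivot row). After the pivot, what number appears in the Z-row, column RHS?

36/5

Ratio test on column x_3 — row 1: 21/2 = 21/2; row 2: 1/(5/4) = 4/5; row 3: 4/(7/4) = 16/7; row 4: entry -7/4 ≤ 0. Minimum is 4/5 at row 2 (x_4 leaves); pivot element 5/4.
Divide row 2 by 5/4; eliminate column x_3 from the other rows.
Z-row update in column RHS: 4 − (-4)·(4/5) = 36/5.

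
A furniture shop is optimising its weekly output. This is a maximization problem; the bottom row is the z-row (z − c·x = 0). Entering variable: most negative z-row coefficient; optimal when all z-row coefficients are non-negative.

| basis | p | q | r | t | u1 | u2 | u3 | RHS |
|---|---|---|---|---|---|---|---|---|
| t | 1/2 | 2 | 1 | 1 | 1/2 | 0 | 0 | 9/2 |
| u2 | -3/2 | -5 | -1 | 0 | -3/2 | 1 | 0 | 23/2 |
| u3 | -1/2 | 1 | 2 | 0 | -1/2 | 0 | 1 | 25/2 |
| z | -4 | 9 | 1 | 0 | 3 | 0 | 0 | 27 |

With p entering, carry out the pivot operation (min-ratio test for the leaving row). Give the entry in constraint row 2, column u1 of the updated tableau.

0

Ratio test on column p — row 1: (9/2)/(1/2) = 9; row 2: entry -3/2 ≤ 0; row 3: entry -1/2 ≤ 0. Minimum is 9 at row 1 (t leaves); pivot element 1/2.
Divide row 1 by 1/2; eliminate column p from the other rows.
Row 2 update in column u1: -3/2 − (-3/2)·1 = 0.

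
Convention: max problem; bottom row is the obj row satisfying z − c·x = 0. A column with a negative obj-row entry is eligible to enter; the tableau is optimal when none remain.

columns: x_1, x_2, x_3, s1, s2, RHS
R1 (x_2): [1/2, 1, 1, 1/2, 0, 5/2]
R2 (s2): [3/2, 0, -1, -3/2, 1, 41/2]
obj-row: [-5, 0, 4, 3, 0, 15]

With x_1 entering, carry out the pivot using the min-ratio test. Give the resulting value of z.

Ratio test on column x_1 — row 1: (5/2)/(1/2) = 5; row 2: (41/2)/(3/2) = 41/3. Minimum is 5 at row 1 (x_2 leaves); pivot element 1/2.
Pivot on row 1; the obj-row RHS becomes 15 − (-5)·5 = 40.

40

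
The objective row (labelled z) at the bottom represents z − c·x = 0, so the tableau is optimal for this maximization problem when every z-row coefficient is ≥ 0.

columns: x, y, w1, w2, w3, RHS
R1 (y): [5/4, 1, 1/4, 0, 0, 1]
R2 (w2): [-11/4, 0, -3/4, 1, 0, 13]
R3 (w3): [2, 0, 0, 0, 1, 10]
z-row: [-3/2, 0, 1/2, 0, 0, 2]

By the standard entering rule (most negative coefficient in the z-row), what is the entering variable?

x

Negative z-row entries: x: -3/2.
The most negative is -3/2 in column x, so x enters.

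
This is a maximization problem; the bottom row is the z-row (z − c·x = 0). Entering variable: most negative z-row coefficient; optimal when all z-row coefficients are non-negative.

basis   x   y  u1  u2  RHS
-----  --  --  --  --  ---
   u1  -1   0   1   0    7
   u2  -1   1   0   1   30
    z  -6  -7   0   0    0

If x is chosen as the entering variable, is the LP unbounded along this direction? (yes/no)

Every constraint-row entry in column x is ≤ 0, so increasing x is unbounded.

yes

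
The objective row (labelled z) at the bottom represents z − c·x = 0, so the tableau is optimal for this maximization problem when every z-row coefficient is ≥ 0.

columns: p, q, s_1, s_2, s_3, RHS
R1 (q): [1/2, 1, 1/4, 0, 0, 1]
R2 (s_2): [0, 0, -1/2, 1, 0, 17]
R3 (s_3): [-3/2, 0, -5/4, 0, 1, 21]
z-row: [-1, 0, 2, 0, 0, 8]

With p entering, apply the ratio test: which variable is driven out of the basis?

q

Column p entries and ratios — q: 1/(1/2) = 2; s_2: 0 ≤ 0, skip; s_3: -3/2 ≤ 0, skip.
Smallest ratio is 2 in the row of q, so q leaves.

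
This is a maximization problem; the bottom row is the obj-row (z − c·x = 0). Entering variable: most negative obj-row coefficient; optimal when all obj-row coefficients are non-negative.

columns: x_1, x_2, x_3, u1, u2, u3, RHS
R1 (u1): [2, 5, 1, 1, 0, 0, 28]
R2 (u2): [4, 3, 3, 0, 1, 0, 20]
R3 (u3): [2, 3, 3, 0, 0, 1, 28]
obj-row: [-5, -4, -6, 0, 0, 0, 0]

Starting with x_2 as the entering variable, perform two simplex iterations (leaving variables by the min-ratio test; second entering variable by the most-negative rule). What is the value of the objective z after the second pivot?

88/3

Ratio test on column x_2 — row 1: 28/5 = 28/5; row 2: 20/3 = 20/3; row 3: 28/3 = 28/3. Minimum is 28/5 at row 1 (u1 leaves); pivot element 5.
Pivot on row 1; the obj-row RHS becomes 0 − (-4)·(28/5) = 112/5.
Next entering variable (most negative obj-row entry -26/5): x_3.
Ratio test on column x_3 — row 1: (28/5)/(1/5) = 28; row 2: (16/5)/(12/5) = 4/3; row 3: (56/5)/(12/5) = 14/3. Minimum is 4/3 at row 2 (u2 leaves); pivot element 12/5.
After the second pivot the obj-row RHS is 112/5 − (-26/5)·(4/3) = 88/3.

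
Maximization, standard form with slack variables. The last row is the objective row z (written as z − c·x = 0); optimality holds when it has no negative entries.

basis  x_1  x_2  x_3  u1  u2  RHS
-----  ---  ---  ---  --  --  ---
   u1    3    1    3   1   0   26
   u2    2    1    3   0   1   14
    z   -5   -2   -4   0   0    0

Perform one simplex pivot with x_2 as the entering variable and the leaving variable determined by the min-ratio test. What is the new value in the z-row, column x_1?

-1

Ratio test on column x_2 — row 1: 26/1 = 26; row 2: 14/1 = 14. Minimum is 14 at row 2 (u2 leaves); pivot element 1.
Divide row 2 by 1; eliminate column x_2 from the other rows.
z-row update in column x_1: -5 − (-2)·2 = -1.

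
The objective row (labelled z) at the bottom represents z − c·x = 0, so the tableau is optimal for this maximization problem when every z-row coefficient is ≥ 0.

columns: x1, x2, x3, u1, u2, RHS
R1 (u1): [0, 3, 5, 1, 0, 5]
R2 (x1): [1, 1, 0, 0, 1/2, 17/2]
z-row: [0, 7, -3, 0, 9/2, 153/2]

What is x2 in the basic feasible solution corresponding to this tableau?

x2 is not in the basis, so in the current basic feasible solution x2 = 0.

0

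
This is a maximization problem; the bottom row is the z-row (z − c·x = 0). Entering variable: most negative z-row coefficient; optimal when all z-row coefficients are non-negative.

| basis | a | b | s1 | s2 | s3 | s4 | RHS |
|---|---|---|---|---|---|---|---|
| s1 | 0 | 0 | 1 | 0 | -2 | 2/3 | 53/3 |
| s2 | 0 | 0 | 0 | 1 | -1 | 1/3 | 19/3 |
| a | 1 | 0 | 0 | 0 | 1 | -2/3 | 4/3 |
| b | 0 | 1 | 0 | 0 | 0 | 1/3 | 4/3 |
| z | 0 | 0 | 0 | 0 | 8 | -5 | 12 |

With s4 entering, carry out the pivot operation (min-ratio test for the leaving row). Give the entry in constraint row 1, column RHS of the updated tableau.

15

Ratio test on column s4 — row 1: (53/3)/(2/3) = 53/2; row 2: (19/3)/(1/3) = 19; row 3: entry -2/3 ≤ 0; row 4: (4/3)/(1/3) = 4. Minimum is 4 at row 4 (b leaves); pivot element 1/3.
Divide row 4 by 1/3; eliminate column s4 from the other rows.
Row 1 update in column RHS: 53/3 − (2/3)·4 = 15.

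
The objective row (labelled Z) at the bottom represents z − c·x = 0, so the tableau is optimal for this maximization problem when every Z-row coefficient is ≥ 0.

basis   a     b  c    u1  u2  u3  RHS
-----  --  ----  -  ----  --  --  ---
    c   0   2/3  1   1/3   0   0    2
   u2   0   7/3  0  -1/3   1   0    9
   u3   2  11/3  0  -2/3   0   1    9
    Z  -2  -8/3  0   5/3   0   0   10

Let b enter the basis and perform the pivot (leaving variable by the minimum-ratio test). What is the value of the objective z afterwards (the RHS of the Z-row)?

Ratio test on column b — row 1: 2/(2/3) = 3; row 2: 9/(7/3) = 27/7; row 3: 9/(11/3) = 27/11. Minimum is 27/11 at row 3 (u3 leaves); pivot element 11/3.
Pivot on row 3; the Z-row RHS becomes 10 − (-8/3)·(27/11) = 182/11.

182/11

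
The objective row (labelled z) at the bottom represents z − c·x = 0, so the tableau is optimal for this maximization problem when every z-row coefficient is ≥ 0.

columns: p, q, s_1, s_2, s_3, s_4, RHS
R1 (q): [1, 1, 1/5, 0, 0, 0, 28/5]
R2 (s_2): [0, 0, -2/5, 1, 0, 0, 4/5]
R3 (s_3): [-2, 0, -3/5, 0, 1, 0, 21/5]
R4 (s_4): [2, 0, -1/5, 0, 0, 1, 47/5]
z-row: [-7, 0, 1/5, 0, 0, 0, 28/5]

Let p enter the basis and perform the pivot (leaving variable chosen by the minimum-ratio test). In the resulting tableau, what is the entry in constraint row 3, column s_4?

Ratio test on column p — row 1: (28/5)/1 = 28/5; row 2: entry 0 ≤ 0; row 3: entry -2 ≤ 0; row 4: (47/5)/2 = 47/10. Minimum is 47/10 at row 4 (s_4 leaves); pivot element 2.
Divide row 4 by 2; eliminate column p from the other rows.
Row 3 update in column s_4: 0 − (-2)·(1/2) = 1.

1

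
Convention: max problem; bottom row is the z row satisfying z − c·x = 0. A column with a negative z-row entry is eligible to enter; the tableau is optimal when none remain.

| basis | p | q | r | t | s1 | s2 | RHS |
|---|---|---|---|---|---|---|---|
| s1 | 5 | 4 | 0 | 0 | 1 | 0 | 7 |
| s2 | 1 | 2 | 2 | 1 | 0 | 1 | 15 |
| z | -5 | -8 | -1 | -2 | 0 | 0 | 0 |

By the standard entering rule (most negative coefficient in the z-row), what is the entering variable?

Negative z-row entries: p: -5, q: -8, r: -1, t: -2.
The most negative is -8 in column q, so q enters.

q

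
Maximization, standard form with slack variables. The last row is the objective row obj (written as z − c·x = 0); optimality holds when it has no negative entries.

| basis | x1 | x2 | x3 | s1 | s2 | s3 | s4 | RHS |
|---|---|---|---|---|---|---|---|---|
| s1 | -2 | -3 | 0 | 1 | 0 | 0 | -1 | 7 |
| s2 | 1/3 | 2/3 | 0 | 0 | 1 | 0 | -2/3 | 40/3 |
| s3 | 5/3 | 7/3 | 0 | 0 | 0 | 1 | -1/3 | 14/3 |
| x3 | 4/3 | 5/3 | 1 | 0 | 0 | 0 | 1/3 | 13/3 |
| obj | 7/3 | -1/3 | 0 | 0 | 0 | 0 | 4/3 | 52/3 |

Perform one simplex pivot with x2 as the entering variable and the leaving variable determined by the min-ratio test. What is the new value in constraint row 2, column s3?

Ratio test on column x2 — row 1: entry -3 ≤ 0; row 2: (40/3)/(2/3) = 20; row 3: (14/3)/(7/3) = 2; row 4: (13/3)/(5/3) = 13/5. Minimum is 2 at row 3 (s3 leaves); pivot element 7/3.
Divide row 3 by 7/3; eliminate column x2 from the other rows.
Row 2 update in column s3: 0 − (2/3)·(3/7) = -2/7.

-2/7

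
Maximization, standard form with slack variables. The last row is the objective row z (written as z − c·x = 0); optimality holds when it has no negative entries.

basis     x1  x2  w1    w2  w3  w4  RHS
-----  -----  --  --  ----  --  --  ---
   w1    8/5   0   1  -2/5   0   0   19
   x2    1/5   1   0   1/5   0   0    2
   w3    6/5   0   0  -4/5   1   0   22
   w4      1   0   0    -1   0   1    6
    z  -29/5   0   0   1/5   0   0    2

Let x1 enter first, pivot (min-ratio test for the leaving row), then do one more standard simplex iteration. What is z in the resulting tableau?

48

Ratio test on column x1 — row 1: 19/(8/5) = 95/8; row 2: 2/(1/5) = 10; row 3: 22/(6/5) = 55/3; row 4: 6/1 = 6. Minimum is 6 at row 4 (w4 leaves); pivot element 1.
Pivot on row 4; the z-row RHS becomes 2 − (-29/5)·6 = 184/5.
Next entering variable (most negative z-row entry -28/5): w2.
Ratio test on column w2 — row 1: (47/5)/(6/5) = 47/6; row 2: (4/5)/(2/5) = 2; row 3: (74/5)/(2/5) = 37; row 4: entry -1 ≤ 0. Minimum is 2 at row 2 (x2 leaves); pivot element 2/5.
After the second pivot the z-row RHS is 184/5 − (-28/5)·2 = 48.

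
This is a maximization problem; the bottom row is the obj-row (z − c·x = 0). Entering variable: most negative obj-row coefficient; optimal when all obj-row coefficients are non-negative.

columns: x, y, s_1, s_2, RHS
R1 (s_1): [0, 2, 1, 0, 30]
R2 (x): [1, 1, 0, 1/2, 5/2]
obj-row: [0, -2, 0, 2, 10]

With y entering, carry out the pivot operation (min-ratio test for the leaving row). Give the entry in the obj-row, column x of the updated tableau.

Ratio test on column y — row 1: 30/2 = 15; row 2: (5/2)/1 = 5/2. Minimum is 5/2 at row 2 (x leaves); pivot element 1.
Divide row 2 by 1; eliminate column y from the other rows.
obj-row update in column x: 0 − (-2)·1 = 2.

2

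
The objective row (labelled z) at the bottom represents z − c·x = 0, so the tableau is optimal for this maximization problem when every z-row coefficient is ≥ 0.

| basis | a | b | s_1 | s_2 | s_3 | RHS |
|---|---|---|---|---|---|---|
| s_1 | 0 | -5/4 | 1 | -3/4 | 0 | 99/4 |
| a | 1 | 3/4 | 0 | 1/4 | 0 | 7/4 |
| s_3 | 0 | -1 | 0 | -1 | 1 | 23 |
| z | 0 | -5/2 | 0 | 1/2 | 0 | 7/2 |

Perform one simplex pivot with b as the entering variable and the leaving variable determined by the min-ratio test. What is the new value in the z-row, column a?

10/3

Ratio test on column b — row 1: entry -5/4 ≤ 0; row 2: (7/4)/(3/4) = 7/3; row 3: entry -1 ≤ 0. Minimum is 7/3 at row 2 (a leaves); pivot element 3/4.
Divide row 2 by 3/4; eliminate column b from the other rows.
z-row update in column a: 0 − (-5/2)·(4/3) = 10/3.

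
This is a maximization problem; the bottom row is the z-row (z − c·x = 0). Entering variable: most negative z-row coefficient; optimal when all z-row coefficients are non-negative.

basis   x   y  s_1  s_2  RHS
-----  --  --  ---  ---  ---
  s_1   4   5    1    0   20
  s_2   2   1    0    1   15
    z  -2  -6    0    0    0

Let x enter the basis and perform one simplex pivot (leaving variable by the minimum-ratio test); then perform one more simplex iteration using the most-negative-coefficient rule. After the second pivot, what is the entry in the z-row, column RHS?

Ratio test on column x — row 1: 20/4 = 5; row 2: 15/2 = 15/2. Minimum is 5 at row 1 (s_1 leaves); pivot element 4.
Divide row 1 by 4; eliminate column x from the other rows.
Second iteration: most negative z-row entry is -7/2 in column y, so y enters.
Ratio test on column y — row 1: 5/(5/4) = 4; row 2: entry -3/2 ≤ 0. Minimum is 4 at row 1 (x leaves); pivot element 5/4.
Divide row 1 by 5/4; eliminate column y from the other rows.
After both pivots, the entry at the z-row, column RHS is 24.

24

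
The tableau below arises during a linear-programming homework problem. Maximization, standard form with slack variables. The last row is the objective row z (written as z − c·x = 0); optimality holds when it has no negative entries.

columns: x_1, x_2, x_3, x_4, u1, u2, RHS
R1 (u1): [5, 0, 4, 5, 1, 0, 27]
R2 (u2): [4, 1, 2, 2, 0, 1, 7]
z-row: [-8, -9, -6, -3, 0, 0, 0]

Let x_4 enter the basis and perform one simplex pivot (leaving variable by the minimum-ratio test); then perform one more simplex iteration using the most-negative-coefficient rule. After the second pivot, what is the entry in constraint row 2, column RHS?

Ratio test on column x_4 — row 1: 27/5 = 27/5; row 2: 7/2 = 7/2. Minimum is 7/2 at row 2 (u2 leaves); pivot element 2.
Divide row 2 by 2; eliminate column x_4 from the other rows.
Second iteration: most negative z-row entry is -15/2 in column x_2, so x_2 enters.
Ratio test on column x_2 — row 1: entry -5/2 ≤ 0; row 2: (7/2)/(1/2) = 7. Minimum is 7 at row 2 (x_4 leaves); pivot element 1/2.
Divide row 2 by 1/2; eliminate column x_2 from the other rows.
After both pivots, the entry at constraint row 2, column RHS is 7.

7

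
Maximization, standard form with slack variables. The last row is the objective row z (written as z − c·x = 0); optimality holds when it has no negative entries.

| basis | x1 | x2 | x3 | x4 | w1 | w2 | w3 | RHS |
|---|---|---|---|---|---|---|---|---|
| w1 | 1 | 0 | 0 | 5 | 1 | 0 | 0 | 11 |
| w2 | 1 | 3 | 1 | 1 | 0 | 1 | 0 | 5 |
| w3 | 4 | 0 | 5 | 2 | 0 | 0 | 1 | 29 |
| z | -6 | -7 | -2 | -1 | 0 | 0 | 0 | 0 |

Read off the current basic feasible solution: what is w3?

29

w3 is basic (row 3); its value is the RHS of that row, 29.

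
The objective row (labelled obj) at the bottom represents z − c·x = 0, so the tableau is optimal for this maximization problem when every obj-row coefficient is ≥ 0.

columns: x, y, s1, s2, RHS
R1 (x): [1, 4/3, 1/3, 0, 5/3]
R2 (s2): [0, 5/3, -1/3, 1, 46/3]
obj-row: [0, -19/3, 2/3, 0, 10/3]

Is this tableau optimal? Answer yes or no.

no

The obj-row has a negative entry -19/3 in column y, so it is not optimal.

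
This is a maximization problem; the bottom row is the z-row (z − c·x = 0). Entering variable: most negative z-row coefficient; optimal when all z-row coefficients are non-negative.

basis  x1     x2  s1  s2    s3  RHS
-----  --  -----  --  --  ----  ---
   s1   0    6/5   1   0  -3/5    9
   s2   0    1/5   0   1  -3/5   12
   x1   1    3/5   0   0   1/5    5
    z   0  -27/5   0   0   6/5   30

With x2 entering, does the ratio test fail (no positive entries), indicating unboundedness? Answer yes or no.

no

Column x2 has positive entries in row(s) 1, 2, 3, so the ratio test bounds it — not unbounded.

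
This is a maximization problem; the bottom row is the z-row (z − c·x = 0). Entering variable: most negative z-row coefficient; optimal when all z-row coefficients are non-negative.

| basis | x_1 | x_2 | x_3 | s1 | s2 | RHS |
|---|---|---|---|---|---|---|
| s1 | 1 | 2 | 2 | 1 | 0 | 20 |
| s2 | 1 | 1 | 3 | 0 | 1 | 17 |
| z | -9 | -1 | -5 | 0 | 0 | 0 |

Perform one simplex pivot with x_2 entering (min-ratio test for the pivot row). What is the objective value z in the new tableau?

10

Ratio test on column x_2 — row 1: 20/2 = 10; row 2: 17/1 = 17. Minimum is 10 at row 1 (s1 leaves); pivot element 2.
Pivot on row 1; the z-row RHS becomes 0 − (-1)·10 = 10.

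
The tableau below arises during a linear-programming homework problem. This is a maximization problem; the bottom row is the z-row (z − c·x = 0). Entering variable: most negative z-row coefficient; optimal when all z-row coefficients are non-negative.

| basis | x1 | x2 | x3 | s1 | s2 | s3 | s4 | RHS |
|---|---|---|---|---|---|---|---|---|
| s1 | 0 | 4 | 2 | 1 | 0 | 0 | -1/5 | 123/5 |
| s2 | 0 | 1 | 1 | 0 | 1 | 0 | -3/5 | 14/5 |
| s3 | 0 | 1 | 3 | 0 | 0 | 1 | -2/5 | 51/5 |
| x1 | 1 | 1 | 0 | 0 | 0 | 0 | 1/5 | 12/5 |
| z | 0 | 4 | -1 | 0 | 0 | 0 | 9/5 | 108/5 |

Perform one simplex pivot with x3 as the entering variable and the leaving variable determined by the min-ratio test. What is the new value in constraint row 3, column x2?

-2

Ratio test on column x3 — row 1: (123/5)/2 = 123/10; row 2: (14/5)/1 = 14/5; row 3: (51/5)/3 = 17/5; row 4: entry 0 ≤ 0. Minimum is 14/5 at row 2 (s2 leaves); pivot element 1.
Divide row 2 by 1; eliminate column x3 from the other rows.
Row 3 update in column x2: 1 − 3·1 = -2.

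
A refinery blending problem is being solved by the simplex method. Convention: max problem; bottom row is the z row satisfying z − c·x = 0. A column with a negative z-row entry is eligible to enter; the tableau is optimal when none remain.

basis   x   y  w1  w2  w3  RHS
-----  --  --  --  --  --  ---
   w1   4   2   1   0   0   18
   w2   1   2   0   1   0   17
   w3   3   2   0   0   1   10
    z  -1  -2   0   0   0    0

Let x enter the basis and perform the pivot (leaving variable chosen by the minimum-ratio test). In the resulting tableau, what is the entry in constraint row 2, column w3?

Ratio test on column x — row 1: 18/4 = 9/2; row 2: 17/1 = 17; row 3: 10/3 = 10/3. Minimum is 10/3 at row 3 (w3 leaves); pivot element 3.
Divide row 3 by 3; eliminate column x from the other rows.
Row 2 update in column w3: 0 − 1·(1/3) = -1/3.

-1/3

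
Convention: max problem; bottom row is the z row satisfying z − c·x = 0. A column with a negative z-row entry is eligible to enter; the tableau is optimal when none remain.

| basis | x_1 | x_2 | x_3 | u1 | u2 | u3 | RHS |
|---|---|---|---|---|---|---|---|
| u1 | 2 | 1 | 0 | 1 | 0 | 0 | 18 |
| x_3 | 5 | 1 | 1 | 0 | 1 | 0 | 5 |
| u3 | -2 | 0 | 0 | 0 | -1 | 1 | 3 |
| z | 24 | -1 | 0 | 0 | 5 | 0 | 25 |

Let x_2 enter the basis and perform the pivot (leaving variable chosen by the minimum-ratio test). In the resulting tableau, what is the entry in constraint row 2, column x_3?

Ratio test on column x_2 — row 1: 18/1 = 18; row 2: 5/1 = 5; row 3: entry 0 ≤ 0. Minimum is 5 at row 2 (x_3 leaves); pivot element 1.
Divide row 2 by 1; eliminate column x_2 from the other rows.
In the new row 2, the x_3 entry is the old entry divided by the pivot: 1/1 = 1.

1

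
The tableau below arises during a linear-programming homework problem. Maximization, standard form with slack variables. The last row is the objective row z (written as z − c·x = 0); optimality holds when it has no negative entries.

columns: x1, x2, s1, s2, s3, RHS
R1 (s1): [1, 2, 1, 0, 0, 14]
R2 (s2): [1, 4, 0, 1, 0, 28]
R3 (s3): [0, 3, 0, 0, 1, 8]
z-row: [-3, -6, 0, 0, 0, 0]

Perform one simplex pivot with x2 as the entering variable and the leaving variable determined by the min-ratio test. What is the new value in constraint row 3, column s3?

1/3

Ratio test on column x2 — row 1: 14/2 = 7; row 2: 28/4 = 7; row 3: 8/3 = 8/3. Minimum is 8/3 at row 3 (s3 leaves); pivot element 3.
Divide row 3 by 3; eliminate column x2 from the other rows.
In the new row 3, the s3 entry is the old entry divided by the pivot: 1/3 = 1/3.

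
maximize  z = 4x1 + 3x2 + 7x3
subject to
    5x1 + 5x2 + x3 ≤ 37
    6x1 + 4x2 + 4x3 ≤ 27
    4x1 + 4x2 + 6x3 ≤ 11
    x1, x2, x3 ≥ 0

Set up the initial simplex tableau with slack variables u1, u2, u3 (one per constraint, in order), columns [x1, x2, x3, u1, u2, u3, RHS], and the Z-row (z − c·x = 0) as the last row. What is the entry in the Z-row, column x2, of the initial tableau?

-3

The Z-row carries the negated objective coefficients: the x2 entry is -3.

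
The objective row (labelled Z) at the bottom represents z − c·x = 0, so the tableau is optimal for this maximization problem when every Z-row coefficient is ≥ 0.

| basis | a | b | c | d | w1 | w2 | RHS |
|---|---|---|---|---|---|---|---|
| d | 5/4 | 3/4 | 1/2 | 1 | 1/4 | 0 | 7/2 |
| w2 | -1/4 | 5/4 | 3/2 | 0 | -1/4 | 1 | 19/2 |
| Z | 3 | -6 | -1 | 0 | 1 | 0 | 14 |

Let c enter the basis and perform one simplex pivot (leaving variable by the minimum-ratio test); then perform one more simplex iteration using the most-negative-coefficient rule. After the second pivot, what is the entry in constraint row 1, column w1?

Ratio test on column c — row 1: (7/2)/(1/2) = 7; row 2: (19/2)/(3/2) = 19/3. Minimum is 19/3 at row 2 (w2 leaves); pivot element 3/2.
Divide row 2 by 3/2; eliminate column c from the other rows.
Second iteration: most negative Z-row entry is -31/6 in column b, so b enters.
Ratio test on column b — row 1: (1/3)/(1/3) = 1; row 2: (19/3)/(5/6) = 38/5. Minimum is 1 at row 1 (d leaves); pivot element 1/3.
Divide row 1 by 1/3; eliminate column b from the other rows.
After both pivots, the entry at constraint row 1, column w1 is 1.

1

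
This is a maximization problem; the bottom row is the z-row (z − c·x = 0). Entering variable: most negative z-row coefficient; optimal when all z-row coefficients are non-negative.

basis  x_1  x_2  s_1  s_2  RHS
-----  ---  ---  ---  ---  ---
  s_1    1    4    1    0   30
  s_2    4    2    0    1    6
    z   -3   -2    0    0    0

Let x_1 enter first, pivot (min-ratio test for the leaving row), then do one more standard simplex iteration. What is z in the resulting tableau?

6

Ratio test on column x_1 — row 1: 30/1 = 30; row 2: 6/4 = 3/2. Minimum is 3/2 at row 2 (s_2 leaves); pivot element 4.
Pivot on row 2; the z-row RHS becomes 0 − (-3)·(3/2) = 9/2.
Next entering variable (most negative z-row entry -1/2): x_2.
Ratio test on column x_2 — row 1: (57/2)/(7/2) = 57/7; row 2: (3/2)/(1/2) = 3. Minimum is 3 at row 2 (x_1 leaves); pivot element 1/2.
After the second pivot the z-row RHS is 9/2 − (-1/2)·3 = 6.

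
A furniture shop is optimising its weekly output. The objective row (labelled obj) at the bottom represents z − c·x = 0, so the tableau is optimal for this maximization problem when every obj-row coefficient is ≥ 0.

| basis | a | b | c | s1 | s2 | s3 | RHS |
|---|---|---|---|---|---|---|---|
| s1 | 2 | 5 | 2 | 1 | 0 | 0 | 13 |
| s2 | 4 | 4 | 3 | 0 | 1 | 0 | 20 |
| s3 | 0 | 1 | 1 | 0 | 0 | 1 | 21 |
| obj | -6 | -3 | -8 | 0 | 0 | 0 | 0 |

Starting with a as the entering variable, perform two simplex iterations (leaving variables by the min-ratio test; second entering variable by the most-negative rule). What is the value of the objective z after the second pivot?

51

Ratio test on column a — row 1: 13/2 = 13/2; row 2: 20/4 = 5; row 3: entry 0 ≤ 0. Minimum is 5 at row 2 (s2 leaves); pivot element 4.
Pivot on row 2; the obj-row RHS becomes 0 − (-6)·5 = 30.
Next entering variable (most negative obj-row entry -7/2): c.
Ratio test on column c — row 1: 3/(1/2) = 6; row 2: 5/(3/4) = 20/3; row 3: 21/1 = 21. Minimum is 6 at row 1 (s1 leaves); pivot element 1/2.
After the second pivot the obj-row RHS is 30 − (-7/2)·6 = 51.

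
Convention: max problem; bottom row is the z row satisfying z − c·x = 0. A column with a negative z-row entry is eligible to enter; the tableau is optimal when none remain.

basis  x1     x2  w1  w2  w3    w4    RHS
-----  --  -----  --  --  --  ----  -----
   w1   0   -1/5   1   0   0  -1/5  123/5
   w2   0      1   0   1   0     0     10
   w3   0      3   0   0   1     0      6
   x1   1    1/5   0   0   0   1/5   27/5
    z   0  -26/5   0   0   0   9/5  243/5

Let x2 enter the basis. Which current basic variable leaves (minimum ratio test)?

w3

Column x2 entries and ratios — w1: -1/5 ≤ 0, skip; w2: 10/1 = 10; w3: 6/3 = 2; x1: (27/5)/(1/5) = 27.
Smallest ratio is 2 in the row of w3, so w3 leaves.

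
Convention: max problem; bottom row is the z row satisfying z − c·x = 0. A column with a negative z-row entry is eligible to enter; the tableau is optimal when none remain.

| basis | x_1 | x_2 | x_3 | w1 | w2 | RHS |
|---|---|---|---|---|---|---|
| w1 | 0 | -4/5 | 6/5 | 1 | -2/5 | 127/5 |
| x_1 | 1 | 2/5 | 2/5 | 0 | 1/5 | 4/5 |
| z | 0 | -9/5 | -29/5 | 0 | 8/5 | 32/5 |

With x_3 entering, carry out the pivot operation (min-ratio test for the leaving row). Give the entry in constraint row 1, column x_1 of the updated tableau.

-3

Ratio test on column x_3 — row 1: (127/5)/(6/5) = 127/6; row 2: (4/5)/(2/5) = 2. Minimum is 2 at row 2 (x_1 leaves); pivot element 2/5.
Divide row 2 by 2/5; eliminate column x_3 from the other rows.
Row 1 update in column x_1: 0 − (6/5)·(5/2) = -3.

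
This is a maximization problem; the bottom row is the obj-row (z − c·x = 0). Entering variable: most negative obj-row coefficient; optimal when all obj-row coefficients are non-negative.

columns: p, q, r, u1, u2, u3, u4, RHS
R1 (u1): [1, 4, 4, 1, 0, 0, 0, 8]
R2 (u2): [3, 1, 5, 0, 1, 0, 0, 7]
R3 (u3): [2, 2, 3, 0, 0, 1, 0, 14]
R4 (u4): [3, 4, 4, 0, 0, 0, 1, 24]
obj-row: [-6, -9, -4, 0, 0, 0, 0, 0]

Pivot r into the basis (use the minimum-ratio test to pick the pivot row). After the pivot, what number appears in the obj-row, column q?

Ratio test on column r — row 1: 8/4 = 2; row 2: 7/5 = 7/5; row 3: 14/3 = 14/3; row 4: 24/4 = 6. Minimum is 7/5 at row 2 (u2 leaves); pivot element 5.
Divide row 2 by 5; eliminate column r from the other rows.
obj-row update in column q: -9 − (-4)·(1/5) = -41/5.

-41/5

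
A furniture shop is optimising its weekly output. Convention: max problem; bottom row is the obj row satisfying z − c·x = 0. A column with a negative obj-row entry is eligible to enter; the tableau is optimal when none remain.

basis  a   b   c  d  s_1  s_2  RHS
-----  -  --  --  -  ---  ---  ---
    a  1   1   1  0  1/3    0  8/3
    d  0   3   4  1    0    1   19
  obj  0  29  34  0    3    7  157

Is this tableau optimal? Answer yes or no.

Every obj-row coefficient is ≥ 0, so the tableau is optimal.

yes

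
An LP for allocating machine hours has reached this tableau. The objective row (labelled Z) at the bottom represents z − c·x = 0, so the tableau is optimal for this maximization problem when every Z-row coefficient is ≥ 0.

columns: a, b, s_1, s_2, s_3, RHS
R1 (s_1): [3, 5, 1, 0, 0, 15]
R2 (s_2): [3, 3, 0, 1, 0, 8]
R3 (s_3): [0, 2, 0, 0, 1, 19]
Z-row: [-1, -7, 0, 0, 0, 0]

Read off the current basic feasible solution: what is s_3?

19

s_3 is basic (row 3); its value is the RHS of that row, 19.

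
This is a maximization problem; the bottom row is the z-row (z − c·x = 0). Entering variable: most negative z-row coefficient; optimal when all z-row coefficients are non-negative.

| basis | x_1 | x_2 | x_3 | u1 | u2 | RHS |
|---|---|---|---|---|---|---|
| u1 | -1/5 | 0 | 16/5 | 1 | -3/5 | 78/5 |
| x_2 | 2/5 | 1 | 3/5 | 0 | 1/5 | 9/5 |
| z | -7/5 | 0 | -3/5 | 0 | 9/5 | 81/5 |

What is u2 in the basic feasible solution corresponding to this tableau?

u2 is not in the basis, so in the current basic feasible solution u2 = 0.

0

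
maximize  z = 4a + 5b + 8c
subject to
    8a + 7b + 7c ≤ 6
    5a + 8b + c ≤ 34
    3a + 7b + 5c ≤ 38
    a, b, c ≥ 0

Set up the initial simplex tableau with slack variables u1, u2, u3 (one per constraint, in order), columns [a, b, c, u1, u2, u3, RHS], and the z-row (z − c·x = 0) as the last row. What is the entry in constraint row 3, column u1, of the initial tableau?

0

Slack u1 belongs to constraint 1; its column is the unit vector e_1, so the entry in row 3 is 0.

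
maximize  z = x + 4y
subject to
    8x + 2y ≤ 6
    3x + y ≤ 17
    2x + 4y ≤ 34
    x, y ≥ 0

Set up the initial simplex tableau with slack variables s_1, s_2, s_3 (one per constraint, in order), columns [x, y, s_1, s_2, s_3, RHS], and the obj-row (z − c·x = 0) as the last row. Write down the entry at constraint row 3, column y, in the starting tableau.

4

Constraint 3 has coefficient 4 on y.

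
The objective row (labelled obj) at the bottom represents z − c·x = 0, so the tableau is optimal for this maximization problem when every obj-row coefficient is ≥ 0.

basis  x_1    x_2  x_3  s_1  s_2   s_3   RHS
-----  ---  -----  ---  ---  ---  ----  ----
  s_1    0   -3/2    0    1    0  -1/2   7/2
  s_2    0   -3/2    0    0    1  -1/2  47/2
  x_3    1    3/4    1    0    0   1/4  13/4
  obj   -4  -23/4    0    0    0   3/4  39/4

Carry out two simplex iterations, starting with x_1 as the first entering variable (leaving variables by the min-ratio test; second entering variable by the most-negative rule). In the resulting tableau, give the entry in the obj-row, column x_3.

Ratio test on column x_1 — row 1: entry 0 ≤ 0; row 2: entry 0 ≤ 0; row 3: (13/4)/1 = 13/4. Minimum is 13/4 at row 3 (x_3 leaves); pivot element 1.
Divide row 3 by 1; eliminate column x_1 from the other rows.
Second iteration: most negative obj-row entry is -11/4 in column x_2, so x_2 enters.
Ratio test on column x_2 — row 1: entry -3/2 ≤ 0; row 2: entry -3/2 ≤ 0; row 3: (13/4)/(3/4) = 13/3. Minimum is 13/3 at row 3 (x_1 leaves); pivot element 3/4.
Divide row 3 by 3/4; eliminate column x_2 from the other rows.
After both pivots, the entry at the obj-row, column x_3 is 23/3.

23/3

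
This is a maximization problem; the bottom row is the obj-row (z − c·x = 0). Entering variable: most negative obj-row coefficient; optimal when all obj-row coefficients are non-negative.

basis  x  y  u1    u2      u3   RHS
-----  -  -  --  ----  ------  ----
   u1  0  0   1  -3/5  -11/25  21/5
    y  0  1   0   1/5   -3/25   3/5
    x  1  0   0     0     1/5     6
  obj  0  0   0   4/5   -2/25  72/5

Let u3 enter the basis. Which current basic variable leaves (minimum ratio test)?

Column u3 entries and ratios — u1: -11/25 ≤ 0, skip; y: -3/25 ≤ 0, skip; x: 6/(1/5) = 30.
Smallest ratio is 30 in the row of x, so x leaves.

x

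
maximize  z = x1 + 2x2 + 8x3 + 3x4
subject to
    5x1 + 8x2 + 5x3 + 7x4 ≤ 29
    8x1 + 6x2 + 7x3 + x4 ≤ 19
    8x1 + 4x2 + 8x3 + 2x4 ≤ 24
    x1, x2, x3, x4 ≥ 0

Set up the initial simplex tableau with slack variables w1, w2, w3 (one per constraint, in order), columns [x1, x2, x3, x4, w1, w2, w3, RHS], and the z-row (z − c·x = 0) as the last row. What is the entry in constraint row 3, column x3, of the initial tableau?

Constraint 3 has coefficient 8 on x3.

8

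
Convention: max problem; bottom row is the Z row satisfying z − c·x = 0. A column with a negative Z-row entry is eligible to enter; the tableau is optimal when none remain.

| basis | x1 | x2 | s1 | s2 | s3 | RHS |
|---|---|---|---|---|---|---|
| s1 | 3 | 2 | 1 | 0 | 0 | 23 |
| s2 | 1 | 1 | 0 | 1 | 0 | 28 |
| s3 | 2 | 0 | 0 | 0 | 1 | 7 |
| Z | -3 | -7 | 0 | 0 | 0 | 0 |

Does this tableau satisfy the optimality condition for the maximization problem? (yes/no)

no

The Z-row has a negative entry -7 in column x2, so it is not optimal.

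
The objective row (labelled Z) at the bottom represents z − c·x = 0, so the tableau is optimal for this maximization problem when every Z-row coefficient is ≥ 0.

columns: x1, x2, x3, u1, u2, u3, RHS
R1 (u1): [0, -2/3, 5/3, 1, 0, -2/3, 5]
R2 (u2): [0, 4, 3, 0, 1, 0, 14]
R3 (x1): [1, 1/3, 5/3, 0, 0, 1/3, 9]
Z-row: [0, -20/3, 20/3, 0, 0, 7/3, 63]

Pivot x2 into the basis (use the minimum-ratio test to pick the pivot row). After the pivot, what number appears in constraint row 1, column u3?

Ratio test on column x2 — row 1: entry -2/3 ≤ 0; row 2: 14/4 = 7/2; row 3: 9/(1/3) = 27. Minimum is 7/2 at row 2 (u2 leaves); pivot element 4.
Divide row 2 by 4; eliminate column x2 from the other rows.
Row 1 update in column u3: -2/3 − (-2/3)·0 = -2/3.

-2/3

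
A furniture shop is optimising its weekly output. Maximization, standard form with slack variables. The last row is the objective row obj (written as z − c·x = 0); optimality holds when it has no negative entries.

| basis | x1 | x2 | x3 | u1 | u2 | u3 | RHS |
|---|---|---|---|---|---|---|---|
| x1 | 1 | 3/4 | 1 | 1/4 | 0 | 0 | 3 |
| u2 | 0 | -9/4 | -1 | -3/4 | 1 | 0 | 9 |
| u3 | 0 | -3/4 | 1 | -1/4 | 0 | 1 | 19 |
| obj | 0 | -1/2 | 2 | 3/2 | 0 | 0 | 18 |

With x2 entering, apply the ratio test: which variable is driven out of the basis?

x1

Column x2 entries and ratios — x1: 3/(3/4) = 4; u2: -9/4 ≤ 0, skip; u3: -3/4 ≤ 0, skip.
Smallest ratio is 4 in the row of x1, so x1 leaves.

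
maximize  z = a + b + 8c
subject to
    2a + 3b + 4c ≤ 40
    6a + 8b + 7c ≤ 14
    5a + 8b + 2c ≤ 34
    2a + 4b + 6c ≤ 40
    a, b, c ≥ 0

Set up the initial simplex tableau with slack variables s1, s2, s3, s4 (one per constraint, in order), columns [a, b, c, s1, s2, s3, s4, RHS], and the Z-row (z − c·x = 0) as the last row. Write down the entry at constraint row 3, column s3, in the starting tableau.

1

Slack s3 belongs to constraint 3; its column is the unit vector e_3, so the entry in row 3 is 1.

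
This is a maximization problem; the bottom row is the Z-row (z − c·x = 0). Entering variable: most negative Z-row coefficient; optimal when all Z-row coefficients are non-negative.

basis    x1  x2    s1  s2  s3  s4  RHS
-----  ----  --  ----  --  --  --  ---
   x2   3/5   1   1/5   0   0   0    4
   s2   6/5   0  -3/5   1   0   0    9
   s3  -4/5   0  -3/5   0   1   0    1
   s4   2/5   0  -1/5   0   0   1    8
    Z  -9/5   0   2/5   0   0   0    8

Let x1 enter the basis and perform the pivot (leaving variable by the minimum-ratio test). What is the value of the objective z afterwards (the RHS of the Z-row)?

Ratio test on column x1 — row 1: 4/(3/5) = 20/3; row 2: 9/(6/5) = 15/2; row 3: entry -4/5 ≤ 0; row 4: 8/(2/5) = 20. Minimum is 20/3 at row 1 (x2 leaves); pivot element 3/5.
Pivot on row 1; the Z-row RHS becomes 8 − (-9/5)·(20/3) = 20.

20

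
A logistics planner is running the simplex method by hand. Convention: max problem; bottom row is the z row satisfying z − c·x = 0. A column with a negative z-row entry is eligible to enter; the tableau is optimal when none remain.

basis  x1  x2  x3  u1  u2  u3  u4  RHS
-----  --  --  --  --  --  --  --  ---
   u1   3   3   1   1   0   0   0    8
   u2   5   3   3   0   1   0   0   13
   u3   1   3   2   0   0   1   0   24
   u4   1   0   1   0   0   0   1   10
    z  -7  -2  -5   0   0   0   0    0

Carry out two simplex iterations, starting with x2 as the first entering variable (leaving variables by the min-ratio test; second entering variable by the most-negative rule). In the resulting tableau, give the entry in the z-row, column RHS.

Ratio test on column x2 — row 1: 8/3 = 8/3; row 2: 13/3 = 13/3; row 3: 24/3 = 8; row 4: entry 0 ≤ 0. Minimum is 8/3 at row 1 (u1 leaves); pivot element 3.
Divide row 1 by 3; eliminate column x2 from the other rows.
Second iteration: most negative z-row entry is -5 in column x1, so x1 enters.
Ratio test on column x1 — row 1: (8/3)/1 = 8/3; row 2: 5/2 = 5/2; row 3: entry -2 ≤ 0; row 4: 10/1 = 10. Minimum is 5/2 at row 2 (u2 leaves); pivot element 2.
Divide row 2 by 2; eliminate column x1 from the other rows.
After both pivots, the entry at the z-row, column RHS is 107/6.

107/6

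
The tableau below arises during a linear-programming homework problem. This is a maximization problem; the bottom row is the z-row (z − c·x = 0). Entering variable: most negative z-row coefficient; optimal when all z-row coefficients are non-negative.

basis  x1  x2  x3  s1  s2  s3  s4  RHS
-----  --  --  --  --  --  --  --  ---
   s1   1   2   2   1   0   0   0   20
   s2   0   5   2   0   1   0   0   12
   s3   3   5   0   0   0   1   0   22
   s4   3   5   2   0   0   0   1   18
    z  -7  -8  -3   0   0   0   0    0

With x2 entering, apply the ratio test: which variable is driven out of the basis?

s2

Column x2 entries and ratios — s1: 20/2 = 10; s2: 12/5 = 12/5; s3: 22/5 = 22/5; s4: 18/5 = 18/5.
Smallest ratio is 12/5 in the row of s2, so s2 leaves.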